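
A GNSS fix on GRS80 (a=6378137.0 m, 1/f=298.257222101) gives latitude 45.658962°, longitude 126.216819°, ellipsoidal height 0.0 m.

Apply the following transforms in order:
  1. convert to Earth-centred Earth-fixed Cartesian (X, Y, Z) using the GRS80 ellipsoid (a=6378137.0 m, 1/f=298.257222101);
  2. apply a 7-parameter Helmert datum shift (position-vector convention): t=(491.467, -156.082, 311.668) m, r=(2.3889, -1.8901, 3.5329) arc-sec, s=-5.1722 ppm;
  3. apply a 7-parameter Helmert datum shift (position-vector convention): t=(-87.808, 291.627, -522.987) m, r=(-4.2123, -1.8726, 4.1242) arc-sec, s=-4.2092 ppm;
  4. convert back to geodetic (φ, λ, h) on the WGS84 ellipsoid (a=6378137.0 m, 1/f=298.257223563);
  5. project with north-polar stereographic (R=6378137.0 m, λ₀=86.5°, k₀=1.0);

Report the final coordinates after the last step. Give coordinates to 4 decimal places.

start: φ=45.658962°, λ=126.216819°, h=0.000 m
→ ECEF (a=6378137.000, f=1/298.257222101): X=-2638412.3965, Y=3602713.9111, Z=4538835.0444
→ Helmert 7p (PV): X=-2638010.5812, Y=3602441.4375, Z=4539140.7851
→ Helmert 7p (PV): X=-2638200.5236, Y=3602757.8522, Z=4538501.1745
→ geod (Bowring, a=6378137.000): φ=45.65743978°, λ=126.21429260°, h=-301.4924 m
→ stereo (R=6378137.0, λ₀=86.5°): E=3321492.5057, N=-3998727.0175

E=3321492.5057 m, N=-3998727.0175 m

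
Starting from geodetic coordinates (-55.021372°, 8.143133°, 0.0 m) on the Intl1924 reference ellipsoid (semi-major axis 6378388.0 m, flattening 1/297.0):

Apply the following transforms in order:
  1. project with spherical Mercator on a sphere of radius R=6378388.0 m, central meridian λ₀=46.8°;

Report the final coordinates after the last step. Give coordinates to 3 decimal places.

E=-4303432.097 m, N=-7366304.964 m

start: φ=-55.021372°, λ=8.143133°, h=0.000 m
→ merc (R=6378388.0, λ₀=46.8°): E=-4303432.0972, N=-7366304.9639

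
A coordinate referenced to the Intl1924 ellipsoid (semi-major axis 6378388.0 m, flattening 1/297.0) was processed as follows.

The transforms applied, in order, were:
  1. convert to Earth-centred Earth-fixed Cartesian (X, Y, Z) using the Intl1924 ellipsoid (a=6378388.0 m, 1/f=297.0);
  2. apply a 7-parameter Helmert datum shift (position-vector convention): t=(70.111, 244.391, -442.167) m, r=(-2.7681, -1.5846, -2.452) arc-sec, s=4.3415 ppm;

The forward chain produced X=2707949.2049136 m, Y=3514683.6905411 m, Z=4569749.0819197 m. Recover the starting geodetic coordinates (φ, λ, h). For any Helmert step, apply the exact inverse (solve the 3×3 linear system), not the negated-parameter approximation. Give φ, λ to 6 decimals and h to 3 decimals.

φ=46.042830°, λ=52.385550°, h=2168.795 m

start: X=2707949.2049, Y=3514683.6905, Z=4569749.0819 m
→ Helmert⁻¹: X=2707860.6698, Y=3514394.8991, Z=4570197.7684
→ geod (Bowring, a=6378388.000): φ=46.04283000°, λ=52.38555000°, h=2168.7950 m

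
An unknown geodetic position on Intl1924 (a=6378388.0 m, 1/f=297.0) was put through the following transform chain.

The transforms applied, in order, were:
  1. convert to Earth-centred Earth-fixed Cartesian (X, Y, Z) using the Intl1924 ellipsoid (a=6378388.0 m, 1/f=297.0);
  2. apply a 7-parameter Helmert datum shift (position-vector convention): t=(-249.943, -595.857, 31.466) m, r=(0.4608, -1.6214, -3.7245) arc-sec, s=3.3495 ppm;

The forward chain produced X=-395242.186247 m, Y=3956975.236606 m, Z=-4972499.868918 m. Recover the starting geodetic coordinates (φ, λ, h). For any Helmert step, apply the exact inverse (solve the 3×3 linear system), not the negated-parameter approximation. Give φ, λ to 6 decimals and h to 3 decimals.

start: X=-395242.1862, Y=3956975.2366, Z=-4972499.8689 m
→ Helmert⁻¹: X=-395101.4689, Y=3957539.5947, Z=-4972520.4149
→ geod (Bowring, a=6378388.000): φ=-51.53414900°, λ=95.70124000°, h=2166.5560 m

φ=-51.534149°, λ=95.701240°, h=2166.556 m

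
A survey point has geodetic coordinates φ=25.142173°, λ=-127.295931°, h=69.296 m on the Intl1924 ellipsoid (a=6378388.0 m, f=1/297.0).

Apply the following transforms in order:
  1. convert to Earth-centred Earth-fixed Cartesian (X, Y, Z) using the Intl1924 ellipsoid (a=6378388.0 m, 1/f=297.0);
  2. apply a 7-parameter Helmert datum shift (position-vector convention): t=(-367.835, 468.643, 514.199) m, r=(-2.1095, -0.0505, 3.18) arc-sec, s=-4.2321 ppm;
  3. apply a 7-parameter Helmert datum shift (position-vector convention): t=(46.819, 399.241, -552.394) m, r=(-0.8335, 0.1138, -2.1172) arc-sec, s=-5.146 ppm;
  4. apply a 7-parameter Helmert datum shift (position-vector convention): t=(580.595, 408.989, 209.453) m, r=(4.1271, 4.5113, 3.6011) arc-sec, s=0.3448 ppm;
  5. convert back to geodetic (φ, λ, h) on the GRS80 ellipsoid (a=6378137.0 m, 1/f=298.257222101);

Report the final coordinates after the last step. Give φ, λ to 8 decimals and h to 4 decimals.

φ=25.14795120°, λ=-127.29969699°, h=-742.6893 m

start: φ=25.142173°, λ=-127.295931°, h=69.296 m
→ ECEF (a=6378388.000, f=1/297.0): X=-3500859.7076, Y=-4596212.3532, Z=2693405.2972
→ Helmert 7p (PV): X=-3501142.5262, Y=-4595750.6856, Z=2693954.2462
→ Helmert 7p (PV): X=-3501123.3767, Y=-4595280.9717, Z=2693408.4918
→ Helmert 7p (PV): X=-3500404.8529, Y=-4594988.5837, Z=2693603.5021
→ geod (Bowring, a=6378137.000): φ=25.14795120°, λ=-127.29969699°, h=-742.6893 m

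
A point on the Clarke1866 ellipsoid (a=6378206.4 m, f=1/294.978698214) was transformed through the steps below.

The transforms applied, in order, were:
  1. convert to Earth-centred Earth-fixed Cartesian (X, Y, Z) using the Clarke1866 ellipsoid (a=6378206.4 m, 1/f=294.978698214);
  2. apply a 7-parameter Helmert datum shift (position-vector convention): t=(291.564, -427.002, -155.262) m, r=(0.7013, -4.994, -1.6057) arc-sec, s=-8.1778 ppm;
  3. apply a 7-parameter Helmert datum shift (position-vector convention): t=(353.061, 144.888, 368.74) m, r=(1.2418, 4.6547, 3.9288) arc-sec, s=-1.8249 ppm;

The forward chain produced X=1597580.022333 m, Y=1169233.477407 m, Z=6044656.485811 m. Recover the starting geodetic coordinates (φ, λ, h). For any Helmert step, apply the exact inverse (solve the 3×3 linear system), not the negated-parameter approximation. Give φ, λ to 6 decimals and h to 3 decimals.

φ=71.982176°, λ=36.217696°, h=1682.939 m

start: X=1597580.0223, Y=1169233.4774, Z=6044656.4858 m
→ Helmert⁻¹: X=1597115.7443, Y=1169096.6914, Z=6044327.7791
→ Helmert⁻¹: X=1596974.4809, Y=1169566.2408, Z=6044489.8303
→ geod (Bowring, a=6378206.400): φ=71.98217600°, λ=36.21769600°, h=1682.9390 m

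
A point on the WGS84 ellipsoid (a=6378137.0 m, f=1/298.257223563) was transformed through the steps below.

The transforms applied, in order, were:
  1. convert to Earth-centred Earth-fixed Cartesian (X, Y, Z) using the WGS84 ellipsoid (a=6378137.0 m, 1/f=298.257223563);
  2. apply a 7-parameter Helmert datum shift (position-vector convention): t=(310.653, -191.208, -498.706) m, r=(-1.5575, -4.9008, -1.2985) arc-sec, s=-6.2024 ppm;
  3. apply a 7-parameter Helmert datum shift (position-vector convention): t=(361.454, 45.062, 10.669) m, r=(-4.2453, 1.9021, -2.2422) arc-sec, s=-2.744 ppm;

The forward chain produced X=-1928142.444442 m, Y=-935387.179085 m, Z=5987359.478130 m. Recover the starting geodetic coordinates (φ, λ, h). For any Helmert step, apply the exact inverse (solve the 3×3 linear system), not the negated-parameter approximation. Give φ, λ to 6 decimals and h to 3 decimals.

φ=70.424925°, λ=-154.126193°, h=864.056 m

start: X=-1928142.4444, Y=-935387.1791, Z=5987359.4781 m
→ Helmert⁻¹: X=-1928554.2331, Y=-935579.0022, Z=5987328.1981
→ Helmert⁻¹: X=-1928728.6897, Y=-935450.9523, Z=5987902.8058
→ geod (Bowring, a=6378137.000): φ=70.42492500°, λ=-154.12619300°, h=864.0560 m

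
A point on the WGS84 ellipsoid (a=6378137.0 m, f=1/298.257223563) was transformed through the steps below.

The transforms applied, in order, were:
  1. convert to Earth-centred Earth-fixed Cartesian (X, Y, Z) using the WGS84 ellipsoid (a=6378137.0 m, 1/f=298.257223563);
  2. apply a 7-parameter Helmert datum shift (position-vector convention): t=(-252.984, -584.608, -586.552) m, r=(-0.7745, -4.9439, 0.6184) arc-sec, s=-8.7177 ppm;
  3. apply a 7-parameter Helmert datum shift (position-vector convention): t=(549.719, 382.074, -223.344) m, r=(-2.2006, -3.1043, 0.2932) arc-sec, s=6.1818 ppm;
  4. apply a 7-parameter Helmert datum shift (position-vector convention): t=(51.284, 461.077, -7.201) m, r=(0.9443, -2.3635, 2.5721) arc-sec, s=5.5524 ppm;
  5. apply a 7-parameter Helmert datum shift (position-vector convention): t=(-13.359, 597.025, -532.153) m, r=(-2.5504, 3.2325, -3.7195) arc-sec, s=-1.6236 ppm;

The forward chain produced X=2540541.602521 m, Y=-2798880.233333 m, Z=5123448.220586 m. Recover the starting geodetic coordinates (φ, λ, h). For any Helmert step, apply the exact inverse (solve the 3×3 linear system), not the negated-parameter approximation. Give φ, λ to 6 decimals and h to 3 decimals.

φ=53.766499°, λ=-47.781559°, h=3985.606 m

start: X=2540541.6025, Y=-2798880.2333, Z=5123448.2206 m
→ Helmert⁻¹: X=2540529.2676, Y=-2799499.3477, Z=5123993.8921
→ Helmert⁻¹: X=2540487.6760, Y=-2799953.0999, Z=5123956.3509
→ Helmert⁻¹: X=2539995.3928, Y=-2800376.1413, Z=5124079.9146
→ Helmert⁻¹: X=2540384.9589, Y=-2799842.8000, Z=5124639.7395
→ geod (Bowring, a=6378137.000): φ=53.76649900°, λ=-47.78155900°, h=3985.6060 m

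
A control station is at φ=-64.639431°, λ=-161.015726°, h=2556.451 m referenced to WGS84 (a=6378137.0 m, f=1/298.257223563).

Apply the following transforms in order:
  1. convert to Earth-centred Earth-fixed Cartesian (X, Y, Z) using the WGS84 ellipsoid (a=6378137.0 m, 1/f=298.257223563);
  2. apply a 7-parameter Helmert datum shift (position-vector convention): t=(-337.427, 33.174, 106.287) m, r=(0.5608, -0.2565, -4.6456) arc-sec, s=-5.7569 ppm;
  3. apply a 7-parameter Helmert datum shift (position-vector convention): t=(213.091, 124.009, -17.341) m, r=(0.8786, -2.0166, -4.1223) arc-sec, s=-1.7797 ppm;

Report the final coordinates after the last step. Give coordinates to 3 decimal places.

X=-2591454.956 m, Y=-891172.510 m, Z=-5742818.787 m

start: φ=-64.639431°, λ=-161.015726°, h=2556.451 m
→ ECEF (a=6378137.000, f=1/298.257223563): X=-2591375.5451, Y=-891486.6481, Z=-5742916.2332
→ Helmert 7p (PV): X=-2591710.9907, Y=-891374.3640, Z=-5742782.5311
→ Helmert 7p (PV): X=-2591454.9561, Y=-891172.5104, Z=-5742818.7870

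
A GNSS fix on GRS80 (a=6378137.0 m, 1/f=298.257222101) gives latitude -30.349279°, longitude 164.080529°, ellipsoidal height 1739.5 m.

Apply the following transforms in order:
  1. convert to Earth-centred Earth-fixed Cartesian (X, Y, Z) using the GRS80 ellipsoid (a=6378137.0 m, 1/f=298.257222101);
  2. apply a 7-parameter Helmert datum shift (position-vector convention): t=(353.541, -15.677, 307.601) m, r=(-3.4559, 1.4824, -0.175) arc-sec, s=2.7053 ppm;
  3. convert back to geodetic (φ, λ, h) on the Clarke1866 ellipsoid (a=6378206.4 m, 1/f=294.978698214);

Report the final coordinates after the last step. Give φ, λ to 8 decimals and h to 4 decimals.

φ=-30.35018836°, λ=164.08023141°, h=1295.3651 m

start: φ=-30.349279°, λ=164.080529°, h=1739.500 m
→ ECEF (a=6378137.000, f=1/298.257222101): X=-5298965.9191, Y=1511397.2223, Z=-3204725.4719
→ Helmert 7p (PV): X=-5298648.4632, Y=1511336.4355, Z=-3204413.7806
→ geod (Bowring, a=6378206.400): φ=-30.35018836°, λ=164.08023141°, h=1295.3651 m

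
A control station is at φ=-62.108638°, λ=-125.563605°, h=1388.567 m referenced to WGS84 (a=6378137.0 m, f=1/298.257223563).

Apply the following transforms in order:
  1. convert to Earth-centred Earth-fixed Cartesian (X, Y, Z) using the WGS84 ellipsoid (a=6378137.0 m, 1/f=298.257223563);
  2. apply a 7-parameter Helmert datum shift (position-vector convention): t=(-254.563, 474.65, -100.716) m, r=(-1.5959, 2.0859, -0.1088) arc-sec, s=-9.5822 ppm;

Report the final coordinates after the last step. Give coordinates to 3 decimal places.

start: φ=-62.108638°, λ=-125.563605°, h=1388.567 m
→ ECEF (a=6378137.000, f=1/298.257223563): X=-1740254.8438, Y=-2434027.2816, Z=-5615416.4006
→ Helmert 7p (PV): X=-1740550.8018, Y=-2433571.8371, Z=-5615426.8778

X=-1740550.802 m, Y=-2433571.837 m, Z=-5615426.878 m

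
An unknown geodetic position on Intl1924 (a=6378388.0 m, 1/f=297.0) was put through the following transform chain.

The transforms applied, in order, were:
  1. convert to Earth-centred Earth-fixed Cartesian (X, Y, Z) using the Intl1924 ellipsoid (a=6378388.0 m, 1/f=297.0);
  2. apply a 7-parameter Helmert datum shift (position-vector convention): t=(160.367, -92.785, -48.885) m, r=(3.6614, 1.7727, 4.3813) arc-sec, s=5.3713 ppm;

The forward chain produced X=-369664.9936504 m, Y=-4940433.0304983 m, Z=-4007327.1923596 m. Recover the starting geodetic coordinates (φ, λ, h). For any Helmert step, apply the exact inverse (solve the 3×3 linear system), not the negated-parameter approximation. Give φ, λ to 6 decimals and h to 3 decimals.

start: X=-369664.9937, Y=-4940433.0305, Z=-4007327.1924 m
→ Helmert⁻¹: X=-369893.8747, Y=-4940376.9838, Z=-4007172.2657
→ geod (Bowring, a=6378388.000): φ=-39.15645200°, λ=-94.28183700°, h=2068.0780 m

φ=-39.156452°, λ=-94.281837°, h=2068.078 m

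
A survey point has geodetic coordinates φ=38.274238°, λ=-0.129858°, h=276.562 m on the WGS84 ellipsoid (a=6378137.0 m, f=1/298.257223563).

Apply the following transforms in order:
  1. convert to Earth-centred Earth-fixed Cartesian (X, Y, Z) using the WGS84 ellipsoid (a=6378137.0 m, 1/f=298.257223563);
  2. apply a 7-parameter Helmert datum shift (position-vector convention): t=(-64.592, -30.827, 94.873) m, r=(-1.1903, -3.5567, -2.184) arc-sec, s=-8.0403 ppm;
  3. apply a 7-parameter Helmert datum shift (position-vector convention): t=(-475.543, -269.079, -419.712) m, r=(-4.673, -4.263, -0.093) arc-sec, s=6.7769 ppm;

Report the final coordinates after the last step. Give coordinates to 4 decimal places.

start: φ=38.274238°, λ=-0.129858°, h=276.562 m
→ ECEF (a=6378137.000, f=1/298.257223563): X=5013835.3898, Y=-11363.6250, Z=3929557.5126
→ Helmert 7p (PV): X=5013662.6064, Y=-11424.7721, Z=3929707.3111
→ Helmert 7p (PV): X=5013139.8172, Y=-11607.1596, Z=3929418.1103

X=5013139.8172 m, Y=-11607.1596 m, Z=3929418.1103 m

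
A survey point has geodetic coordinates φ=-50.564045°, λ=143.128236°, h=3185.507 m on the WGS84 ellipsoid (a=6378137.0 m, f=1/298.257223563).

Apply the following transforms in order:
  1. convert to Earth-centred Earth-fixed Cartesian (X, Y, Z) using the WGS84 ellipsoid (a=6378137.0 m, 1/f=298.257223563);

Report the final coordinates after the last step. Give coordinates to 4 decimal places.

start: φ=-50.564045°, λ=143.128236°, h=3185.507 m
→ ECEF (a=6378137.000, f=1/298.257223563): X=-3249222.4126, Y=2437082.1889, Z=-4905341.3929

X=-3249222.4126 m, Y=2437082.1889 m, Z=-4905341.3929 m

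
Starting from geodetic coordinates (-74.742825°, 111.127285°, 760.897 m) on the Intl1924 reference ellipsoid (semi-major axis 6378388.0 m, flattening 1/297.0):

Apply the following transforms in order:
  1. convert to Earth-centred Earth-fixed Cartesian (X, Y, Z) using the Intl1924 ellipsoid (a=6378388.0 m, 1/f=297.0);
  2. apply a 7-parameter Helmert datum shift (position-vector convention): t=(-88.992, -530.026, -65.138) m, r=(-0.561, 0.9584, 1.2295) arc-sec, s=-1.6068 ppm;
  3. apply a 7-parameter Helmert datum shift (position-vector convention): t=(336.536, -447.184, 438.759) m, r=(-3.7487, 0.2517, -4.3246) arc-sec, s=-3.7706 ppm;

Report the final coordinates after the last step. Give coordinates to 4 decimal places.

start: φ=-74.742825°, λ=111.127285°, h=760.897 m
→ ECEF (a=6378388.000, f=1/297.0): X=-606969.0380, Y=1570769.4403, Z=-6132156.0099
→ Helmert 7p (PV): X=-607094.9104, Y=1570216.5941, Z=-6132212.7467
→ Helmert 7p (PV): X=-606730.6469, Y=1569664.7702, Z=-6131778.6621

X=-606730.6469 m, Y=1569664.7702 m, Z=-6131778.6621 m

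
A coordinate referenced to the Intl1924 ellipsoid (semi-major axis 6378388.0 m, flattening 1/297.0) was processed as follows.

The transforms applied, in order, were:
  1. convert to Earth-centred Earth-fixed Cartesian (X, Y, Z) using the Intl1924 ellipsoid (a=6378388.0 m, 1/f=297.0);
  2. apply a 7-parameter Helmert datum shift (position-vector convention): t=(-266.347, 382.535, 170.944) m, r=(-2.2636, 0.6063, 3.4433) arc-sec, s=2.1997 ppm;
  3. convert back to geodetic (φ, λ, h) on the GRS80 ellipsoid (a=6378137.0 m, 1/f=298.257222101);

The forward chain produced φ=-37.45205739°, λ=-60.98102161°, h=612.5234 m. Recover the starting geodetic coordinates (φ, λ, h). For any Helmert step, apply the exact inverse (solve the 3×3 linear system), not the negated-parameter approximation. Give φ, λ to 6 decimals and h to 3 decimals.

start: φ=-37.452057°, λ=-60.981022°, h=612.523 m
→ ECEF (a=6378137.000, f=1/298.257222101): X=2459515.7581, Y=-4433619.8291, Z=-3857713.7953
→ Helmert⁻¹: X=2459714.0151, Y=-4433991.3344, Z=-3857917.6827
→ geod (Bowring, a=6378388.000): φ=-37.45200300°, λ=-60.98109900°, h=853.4700 m

φ=-37.452003°, λ=-60.981099°, h=853.470 m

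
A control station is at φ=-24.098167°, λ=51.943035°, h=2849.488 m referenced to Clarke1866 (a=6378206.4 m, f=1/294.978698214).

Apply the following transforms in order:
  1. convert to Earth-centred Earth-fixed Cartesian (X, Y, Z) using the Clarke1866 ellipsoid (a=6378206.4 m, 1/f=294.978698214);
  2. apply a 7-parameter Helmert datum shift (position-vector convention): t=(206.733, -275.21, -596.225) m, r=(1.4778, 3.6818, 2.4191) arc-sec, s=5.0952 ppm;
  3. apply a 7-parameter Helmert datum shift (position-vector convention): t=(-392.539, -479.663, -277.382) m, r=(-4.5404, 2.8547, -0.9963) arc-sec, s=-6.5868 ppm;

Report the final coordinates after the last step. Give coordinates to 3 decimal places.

X=3592468.204 m, Y=4588352.517 m, Z=-2590278.330 m

start: φ=-24.098167°, λ=51.943035°, h=2849.488 m
→ ECEF (a=6378206.400, f=1/294.978698214): X=3592773.0876, Y=4589127.9102, Z=-2589226.5997
→ Helmert 7p (PV): X=3592898.0867, Y=4588936.7702, Z=-2589867.2689
→ Helmert 7p (PV): X=3592468.2039, Y=4588352.5175, Z=-2590278.3304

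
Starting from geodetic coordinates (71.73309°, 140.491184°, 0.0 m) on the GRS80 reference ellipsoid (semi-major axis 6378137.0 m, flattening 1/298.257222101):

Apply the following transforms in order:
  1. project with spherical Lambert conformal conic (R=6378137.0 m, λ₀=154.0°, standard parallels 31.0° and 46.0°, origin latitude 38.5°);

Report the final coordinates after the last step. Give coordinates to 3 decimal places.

start: φ=71.733090°, λ=140.491184°, h=0.000 m
→ lcc (R=6378137.0, λ₀=154.0°): E=-585522.9580, N=3977812.8186

E=-585522.958 m, N=3977812.819 m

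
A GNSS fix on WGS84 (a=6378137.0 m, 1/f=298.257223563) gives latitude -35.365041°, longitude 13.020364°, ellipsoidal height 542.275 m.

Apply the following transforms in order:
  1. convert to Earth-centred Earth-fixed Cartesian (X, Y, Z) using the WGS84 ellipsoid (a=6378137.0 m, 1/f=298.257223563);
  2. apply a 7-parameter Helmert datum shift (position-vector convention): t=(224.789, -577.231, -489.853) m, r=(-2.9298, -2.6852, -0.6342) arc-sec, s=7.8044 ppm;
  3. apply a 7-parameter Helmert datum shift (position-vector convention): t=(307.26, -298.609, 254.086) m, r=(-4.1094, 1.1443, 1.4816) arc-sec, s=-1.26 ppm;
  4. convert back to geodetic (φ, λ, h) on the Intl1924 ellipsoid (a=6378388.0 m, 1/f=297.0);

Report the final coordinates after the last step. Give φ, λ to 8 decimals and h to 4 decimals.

start: φ=-35.365041°, λ=13.020364°, h=542.275 m
→ ECEF (a=6378137.000, f=1/298.257223563): X=5073648.7752, Y=1173243.6560, Z=-3671281.4498
→ Helmert 7p (PV): X=5073964.5623, Y=1172607.8339, Z=-3671750.5695
→ Helmert 7p (PV): X=5074236.6364, Y=1172271.0417, Z=-3671543.3678
→ geod (Bowring, a=6378388.000): φ=-35.36589721°, λ=13.00848156°, h=761.8705 m

φ=-35.36589721°, λ=13.00848156°, h=761.8705 m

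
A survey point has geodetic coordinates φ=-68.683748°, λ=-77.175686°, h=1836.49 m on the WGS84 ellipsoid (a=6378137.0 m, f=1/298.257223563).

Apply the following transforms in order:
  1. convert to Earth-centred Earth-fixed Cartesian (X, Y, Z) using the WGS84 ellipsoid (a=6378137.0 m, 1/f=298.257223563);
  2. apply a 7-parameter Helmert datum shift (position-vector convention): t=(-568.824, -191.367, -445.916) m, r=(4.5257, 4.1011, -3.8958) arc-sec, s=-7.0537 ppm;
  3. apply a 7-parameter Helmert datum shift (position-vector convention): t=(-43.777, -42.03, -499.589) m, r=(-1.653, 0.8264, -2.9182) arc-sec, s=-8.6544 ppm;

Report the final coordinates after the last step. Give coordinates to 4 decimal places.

start: φ=-68.683748°, λ=-77.175686°, h=1836.490 m
→ ECEF (a=6378137.000, f=1/298.257223563): X=516280.6942, Y=-2267962.7170, Z=-5920950.8094
→ Helmert 7p (PV): X=515547.6693, Y=-2268017.9256, Z=-5921414.9872
→ Helmert 7p (PV): X=515443.6193, Y=-2268095.0747, Z=-5921847.2198

X=515443.6193 m, Y=-2268095.0747 m, Z=-5921847.2198 m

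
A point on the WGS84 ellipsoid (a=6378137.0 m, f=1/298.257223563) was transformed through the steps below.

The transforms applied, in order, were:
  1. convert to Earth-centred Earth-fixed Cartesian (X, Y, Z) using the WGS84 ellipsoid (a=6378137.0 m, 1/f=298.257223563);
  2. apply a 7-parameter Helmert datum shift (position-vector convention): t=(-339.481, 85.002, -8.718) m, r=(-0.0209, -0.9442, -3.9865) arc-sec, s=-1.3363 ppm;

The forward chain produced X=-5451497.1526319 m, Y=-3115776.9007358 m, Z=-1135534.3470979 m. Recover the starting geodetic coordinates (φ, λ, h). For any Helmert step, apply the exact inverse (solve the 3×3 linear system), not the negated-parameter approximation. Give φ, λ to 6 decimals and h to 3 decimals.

φ=-10.318479°, λ=-150.246789°, h=3236.508 m

start: X=-5451497.1526, Y=-3115776.9007, Z=-1135534.3471 m
→ Helmert⁻¹: X=-5451109.9312, Y=-3115971.3055, Z=-1135502.5092
→ geod (Bowring, a=6378137.000): φ=-10.31847900°, λ=-150.24678900°, h=3236.5080 m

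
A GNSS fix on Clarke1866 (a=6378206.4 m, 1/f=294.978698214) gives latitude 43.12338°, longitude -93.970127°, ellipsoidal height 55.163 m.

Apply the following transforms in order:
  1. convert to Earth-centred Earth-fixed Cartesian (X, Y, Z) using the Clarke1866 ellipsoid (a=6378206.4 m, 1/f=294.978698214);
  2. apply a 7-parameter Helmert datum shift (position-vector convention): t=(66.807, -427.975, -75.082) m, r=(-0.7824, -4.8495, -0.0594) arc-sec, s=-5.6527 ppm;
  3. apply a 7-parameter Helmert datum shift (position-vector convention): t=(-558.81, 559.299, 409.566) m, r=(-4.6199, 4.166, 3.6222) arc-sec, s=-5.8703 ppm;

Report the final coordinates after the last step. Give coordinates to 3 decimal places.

start: φ=43.123380°, λ=-93.970127°, h=55.163 m
→ ECEF (a=6378206.400, f=1/294.978698214): X=-322832.9569, Y=-4651577.3825, Z=4337352.2370
→ Helmert 7p (PV): X=-322867.6397, Y=-4651962.5183, Z=4337262.6914
→ Helmert 7p (PV): X=-323255.2614, Y=-4651284.4357, Z=4337757.5110

X=-323255.261 m, Y=-4651284.436 m, Z=4337757.511 m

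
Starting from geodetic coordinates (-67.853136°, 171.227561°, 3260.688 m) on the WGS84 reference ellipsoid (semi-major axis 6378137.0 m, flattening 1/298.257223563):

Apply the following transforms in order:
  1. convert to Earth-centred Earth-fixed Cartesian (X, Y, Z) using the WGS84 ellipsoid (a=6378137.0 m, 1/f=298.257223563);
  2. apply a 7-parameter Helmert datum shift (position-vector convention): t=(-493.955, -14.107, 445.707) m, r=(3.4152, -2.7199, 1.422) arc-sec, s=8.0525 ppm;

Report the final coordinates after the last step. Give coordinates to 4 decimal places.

start: φ=-67.853136°, λ=171.227561°, h=3260.688 m
→ ECEF (a=6378137.000, f=1/298.257223563): X=-2384383.1321, Y=367947.6505, Z=-5887957.4482
→ Helmert 7p (PV): X=-2384821.1821, Y=368017.5580, Z=-5887584.5035

X=-2384821.1821 m, Y=368017.5580 m, Z=-5887584.5035 m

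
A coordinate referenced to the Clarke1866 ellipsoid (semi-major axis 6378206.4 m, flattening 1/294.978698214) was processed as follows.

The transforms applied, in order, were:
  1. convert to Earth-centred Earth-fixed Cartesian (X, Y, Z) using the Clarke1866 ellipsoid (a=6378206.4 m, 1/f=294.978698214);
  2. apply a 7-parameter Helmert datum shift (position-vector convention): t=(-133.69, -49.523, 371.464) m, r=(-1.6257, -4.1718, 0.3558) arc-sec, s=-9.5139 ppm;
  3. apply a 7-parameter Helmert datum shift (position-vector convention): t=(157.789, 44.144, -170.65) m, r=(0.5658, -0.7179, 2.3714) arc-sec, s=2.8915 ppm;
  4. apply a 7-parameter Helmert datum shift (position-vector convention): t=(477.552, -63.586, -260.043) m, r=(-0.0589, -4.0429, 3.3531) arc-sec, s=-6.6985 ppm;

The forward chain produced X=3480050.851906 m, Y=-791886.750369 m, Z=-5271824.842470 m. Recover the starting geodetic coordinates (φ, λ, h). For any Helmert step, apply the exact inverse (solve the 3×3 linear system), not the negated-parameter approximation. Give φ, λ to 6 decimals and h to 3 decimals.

start: X=3480050.8519, Y=-791886.7504, Z=-5271824.8425 m
→ Helmert⁻¹: X=3479480.4074, Y=-791883.5265, Z=-5271668.5371
→ Helmert⁻¹: X=3479285.1054, Y=-791979.8417, Z=-5271492.5817
→ Helmert⁻¹: X=3479343.9041, Y=-791902.3030, Z=-5271990.8150
→ geod (Bowring, a=6378206.400): φ=-56.08838400°, λ=-12.82215200°, h=2715.0640 m

φ=-56.088384°, λ=-12.822152°, h=2715.064 m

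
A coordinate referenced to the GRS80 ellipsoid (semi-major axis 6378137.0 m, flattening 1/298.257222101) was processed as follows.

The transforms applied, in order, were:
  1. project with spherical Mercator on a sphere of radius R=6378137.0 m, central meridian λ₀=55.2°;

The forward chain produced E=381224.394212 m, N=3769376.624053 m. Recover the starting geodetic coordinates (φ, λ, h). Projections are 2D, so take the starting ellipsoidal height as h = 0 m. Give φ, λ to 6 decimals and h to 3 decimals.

start: E=381224.3942, N=3769376.6241 m
→ merc⁻¹: φ=32.04620000°, λ=58.62459700°

φ=32.046200°, λ=58.624597°, h=0.000 m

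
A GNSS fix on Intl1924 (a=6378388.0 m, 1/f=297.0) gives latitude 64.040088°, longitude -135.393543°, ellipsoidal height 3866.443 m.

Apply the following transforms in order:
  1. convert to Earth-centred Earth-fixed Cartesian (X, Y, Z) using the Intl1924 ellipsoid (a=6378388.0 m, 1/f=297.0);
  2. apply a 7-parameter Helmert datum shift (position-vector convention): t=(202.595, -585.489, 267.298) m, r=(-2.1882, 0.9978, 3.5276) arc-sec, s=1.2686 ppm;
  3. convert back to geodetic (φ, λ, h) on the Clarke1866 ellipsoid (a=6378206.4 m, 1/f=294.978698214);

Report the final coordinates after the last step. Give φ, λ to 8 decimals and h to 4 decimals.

φ=64.04064271°, λ=-135.38161463°, h=4531.8836 m

start: φ=64.040088°, λ=-135.393543°, h=3866.443 m
→ ECEF (a=6378388.000, f=1/297.0): X=-1994447.9611, Y=-1967236.2255, Z=5715276.6565
→ Helmert 7p (PV): X=-1994186.6044, Y=-1967797.6882, Z=5715581.7228
→ geod (Bowring, a=6378206.400): φ=64.04064271°, λ=-135.38161463°, h=4531.8836 m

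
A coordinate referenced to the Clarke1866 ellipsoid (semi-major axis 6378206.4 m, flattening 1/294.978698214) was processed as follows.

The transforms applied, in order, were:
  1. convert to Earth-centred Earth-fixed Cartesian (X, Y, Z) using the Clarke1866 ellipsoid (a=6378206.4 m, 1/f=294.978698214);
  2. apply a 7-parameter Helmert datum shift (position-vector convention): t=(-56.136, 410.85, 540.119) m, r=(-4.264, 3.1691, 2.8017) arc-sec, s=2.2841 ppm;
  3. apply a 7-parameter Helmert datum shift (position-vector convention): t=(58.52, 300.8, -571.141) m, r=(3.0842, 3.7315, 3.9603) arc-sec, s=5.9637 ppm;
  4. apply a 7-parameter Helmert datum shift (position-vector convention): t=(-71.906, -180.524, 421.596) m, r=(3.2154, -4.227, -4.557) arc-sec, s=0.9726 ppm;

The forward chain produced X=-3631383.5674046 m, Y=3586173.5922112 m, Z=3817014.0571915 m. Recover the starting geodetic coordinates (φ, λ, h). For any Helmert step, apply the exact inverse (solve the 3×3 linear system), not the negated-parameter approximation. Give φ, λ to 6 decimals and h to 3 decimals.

start: X=-3631383.5674, Y=3586173.5922, Z=3817014.0572 m
→ Helmert⁻¹: X=-3631309.1482, Y=3586329.8977, Z=3816607.2596
→ Helmert⁻¹: X=-3631346.2112, Y=3586134.5087, Z=3817036.3201
→ Helmert⁻¹: X=-3631291.7142, Y=3585685.8959, Z=3816505.8168
→ geod (Bowring, a=6378206.400): φ=36.97787900°, λ=135.36206100°, h=2104.6260 m

φ=36.977879°, λ=135.362061°, h=2104.626 m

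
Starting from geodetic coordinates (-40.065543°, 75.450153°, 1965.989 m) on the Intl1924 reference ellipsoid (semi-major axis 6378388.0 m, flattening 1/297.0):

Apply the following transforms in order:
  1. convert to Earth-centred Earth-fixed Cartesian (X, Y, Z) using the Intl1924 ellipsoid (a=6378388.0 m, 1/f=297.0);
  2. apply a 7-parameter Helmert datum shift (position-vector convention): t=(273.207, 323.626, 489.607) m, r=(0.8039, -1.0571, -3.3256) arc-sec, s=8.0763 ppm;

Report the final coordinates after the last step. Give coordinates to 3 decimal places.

start: φ=-40.065543°, λ=75.450153°, h=1965.989 m
→ ECEF (a=6378388.000, f=1/297.0): X=1228414.2528, Y=4732935.0797, Z=-4084891.6755
→ Helmert 7p (PV): X=1228794.6255, Y=4733293.0452, Z=-4084410.3173

X=1228794.626 m, Y=4733293.045 m, Z=-4084410.317 m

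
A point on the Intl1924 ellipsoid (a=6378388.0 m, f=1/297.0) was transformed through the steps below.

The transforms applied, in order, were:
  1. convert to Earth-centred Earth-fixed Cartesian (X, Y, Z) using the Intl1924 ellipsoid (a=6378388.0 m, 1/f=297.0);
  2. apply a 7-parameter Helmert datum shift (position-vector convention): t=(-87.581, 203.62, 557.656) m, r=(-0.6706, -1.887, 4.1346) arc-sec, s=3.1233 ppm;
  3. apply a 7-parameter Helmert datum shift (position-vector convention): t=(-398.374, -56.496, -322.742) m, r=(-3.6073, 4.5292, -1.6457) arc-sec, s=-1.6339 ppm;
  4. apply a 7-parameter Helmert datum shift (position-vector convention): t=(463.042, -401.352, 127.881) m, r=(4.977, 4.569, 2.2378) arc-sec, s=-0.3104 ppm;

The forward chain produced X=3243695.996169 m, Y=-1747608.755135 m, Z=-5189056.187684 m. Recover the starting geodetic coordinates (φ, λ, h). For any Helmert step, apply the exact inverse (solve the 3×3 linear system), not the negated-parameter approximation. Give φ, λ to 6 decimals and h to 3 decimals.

φ=-54.806106°, λ=-28.311058°, h=262.713 m

start: X=3243695.9962, Y=-1747608.7551, Z=-5189056.1877 m
→ Helmert⁻¹: X=3243329.9472, Y=-1747368.3409, Z=-5189071.6734
→ Helmert⁻¹: X=3243861.4961, Y=-1747198.0746, Z=-5188716.7362
→ Helmert⁻¹: X=3243856.4437, Y=-1747444.3892, Z=-5189293.5420
→ geod (Bowring, a=6378388.000): φ=-54.80610600°, λ=-28.31105800°, h=262.7130 m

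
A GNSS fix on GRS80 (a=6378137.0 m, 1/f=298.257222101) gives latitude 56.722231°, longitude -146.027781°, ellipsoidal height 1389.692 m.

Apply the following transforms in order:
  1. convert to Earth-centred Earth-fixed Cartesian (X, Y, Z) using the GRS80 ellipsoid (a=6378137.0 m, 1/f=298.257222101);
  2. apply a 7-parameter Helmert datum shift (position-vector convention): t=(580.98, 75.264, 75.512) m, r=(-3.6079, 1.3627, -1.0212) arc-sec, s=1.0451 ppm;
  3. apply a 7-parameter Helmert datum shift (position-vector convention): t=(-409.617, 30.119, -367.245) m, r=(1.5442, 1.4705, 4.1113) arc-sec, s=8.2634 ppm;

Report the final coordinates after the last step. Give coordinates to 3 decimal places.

X=-2909509.355 m, Y=-1960506.420 m, Z=5309969.801 m

start: φ=56.722231°, λ=-146.027781°, h=1389.692 m
→ ECEF (a=6378137.000, f=1/298.257222101): X=-2909755.9462, Y=-1960603.1013, Z=5310152.5225
→ Helmert 7p (PV): X=-2909152.6321, Y=-1960422.5972, Z=5310287.1018
→ Helmert 7p (PV): X=-2909509.3545, Y=-1960506.4198, Z=5309969.8010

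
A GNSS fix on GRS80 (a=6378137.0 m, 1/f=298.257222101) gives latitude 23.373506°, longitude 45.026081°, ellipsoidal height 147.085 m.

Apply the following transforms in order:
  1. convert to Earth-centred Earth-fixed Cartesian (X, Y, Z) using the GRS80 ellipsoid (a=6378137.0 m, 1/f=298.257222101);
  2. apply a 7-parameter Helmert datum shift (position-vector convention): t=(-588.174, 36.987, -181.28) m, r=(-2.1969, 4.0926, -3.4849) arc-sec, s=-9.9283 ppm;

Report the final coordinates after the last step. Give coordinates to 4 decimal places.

start: φ=23.373506°, λ=45.026081°, h=147.085 m
→ ECEF (a=6378137.000, f=1/298.257222101): X=4140315.3176, Y=4144086.3719, Z=2514800.9829
→ Helmert 7p (PV): X=4139805.9490, Y=4144039.0487, Z=2514468.4483

X=4139805.9490 m, Y=4144039.0487 m, Z=2514468.4483 m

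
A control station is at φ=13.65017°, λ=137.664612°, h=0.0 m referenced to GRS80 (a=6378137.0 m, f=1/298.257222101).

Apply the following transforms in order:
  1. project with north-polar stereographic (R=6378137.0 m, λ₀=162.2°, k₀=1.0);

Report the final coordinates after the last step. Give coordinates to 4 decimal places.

E=-4164659.7313 m, N=-9123574.4717 m

start: φ=13.650170°, λ=137.664612°, h=0.000 m
→ stereo (R=6378137.0, λ₀=162.2°): E=-4164659.7313, N=-9123574.4717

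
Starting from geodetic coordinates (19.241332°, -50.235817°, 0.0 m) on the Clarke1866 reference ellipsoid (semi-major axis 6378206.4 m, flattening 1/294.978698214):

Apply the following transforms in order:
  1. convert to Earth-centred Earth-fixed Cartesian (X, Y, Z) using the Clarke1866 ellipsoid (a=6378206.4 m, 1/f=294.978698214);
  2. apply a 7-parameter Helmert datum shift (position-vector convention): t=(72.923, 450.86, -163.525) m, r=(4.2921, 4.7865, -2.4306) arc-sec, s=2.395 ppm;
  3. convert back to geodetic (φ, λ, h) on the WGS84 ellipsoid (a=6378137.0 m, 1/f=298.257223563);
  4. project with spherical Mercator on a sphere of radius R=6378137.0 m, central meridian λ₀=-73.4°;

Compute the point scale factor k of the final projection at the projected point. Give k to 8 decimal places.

1.05914290

start: φ=19.241332°, λ=-50.235817°, h=0.000 m
→ ECEF (a=6378206.400, f=1/294.978698214): X=3853208.2926, Y=-4630647.3349, Z=2088464.5211
→ Helmert 7p (PV): X=3853284.3411, Y=-4630296.4294, Z=2088120.2238
→ geod (Bowring, a=6378137.000): φ=19.23771954°, λ=-50.23312616°, h=-278.5457 m
→ into merc (λ₀=-73.4°): φ=19.23771954°, λ−λ₀=23.16687384°
scale k = 1.05914290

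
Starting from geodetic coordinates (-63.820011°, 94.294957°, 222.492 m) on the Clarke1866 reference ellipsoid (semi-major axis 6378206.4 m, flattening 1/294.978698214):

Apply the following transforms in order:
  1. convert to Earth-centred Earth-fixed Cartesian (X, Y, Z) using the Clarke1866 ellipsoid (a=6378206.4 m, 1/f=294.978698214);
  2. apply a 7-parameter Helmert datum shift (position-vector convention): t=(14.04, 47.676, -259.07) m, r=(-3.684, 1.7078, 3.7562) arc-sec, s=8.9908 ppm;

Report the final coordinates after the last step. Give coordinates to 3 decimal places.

start: φ=-63.820011°, λ=94.294957°, h=222.492 m
→ ECEF (a=6378206.400, f=1/294.978698214): X=-211328.4993, Y=2813891.5446, Z=-5700897.7735
→ Helmert 7p (PV): X=-211414.8042, Y=2813858.8492, Z=-5701256.6074

X=-211414.804 m, Y=2813858.849 m, Z=-5701256.607 m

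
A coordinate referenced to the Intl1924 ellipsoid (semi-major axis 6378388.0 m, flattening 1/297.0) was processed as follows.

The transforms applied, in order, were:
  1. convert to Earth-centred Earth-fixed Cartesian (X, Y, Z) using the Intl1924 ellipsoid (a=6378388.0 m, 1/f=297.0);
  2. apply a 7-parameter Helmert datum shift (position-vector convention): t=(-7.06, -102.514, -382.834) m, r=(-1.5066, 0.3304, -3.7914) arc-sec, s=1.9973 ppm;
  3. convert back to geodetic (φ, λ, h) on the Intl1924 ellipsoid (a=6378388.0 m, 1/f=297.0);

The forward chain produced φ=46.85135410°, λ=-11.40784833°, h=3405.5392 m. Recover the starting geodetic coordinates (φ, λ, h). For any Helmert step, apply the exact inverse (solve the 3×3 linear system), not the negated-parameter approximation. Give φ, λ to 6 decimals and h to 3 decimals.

start: φ=46.851354°, λ=-11.407848°, h=3405.539 m
→ ECEF (a=6378388.000, f=1/297.0): X=4285913.9971, Y=-864802.8188, Z=4633049.1365
→ Helmert⁻¹: X=4285920.9683, Y=-864653.6407, Z=4633423.2659
→ geod (Bowring, a=6378388.000): φ=46.85380300°, λ=-11.40591400°, h=3662.9990 m

φ=46.853803°, λ=-11.405914°, h=3662.999 m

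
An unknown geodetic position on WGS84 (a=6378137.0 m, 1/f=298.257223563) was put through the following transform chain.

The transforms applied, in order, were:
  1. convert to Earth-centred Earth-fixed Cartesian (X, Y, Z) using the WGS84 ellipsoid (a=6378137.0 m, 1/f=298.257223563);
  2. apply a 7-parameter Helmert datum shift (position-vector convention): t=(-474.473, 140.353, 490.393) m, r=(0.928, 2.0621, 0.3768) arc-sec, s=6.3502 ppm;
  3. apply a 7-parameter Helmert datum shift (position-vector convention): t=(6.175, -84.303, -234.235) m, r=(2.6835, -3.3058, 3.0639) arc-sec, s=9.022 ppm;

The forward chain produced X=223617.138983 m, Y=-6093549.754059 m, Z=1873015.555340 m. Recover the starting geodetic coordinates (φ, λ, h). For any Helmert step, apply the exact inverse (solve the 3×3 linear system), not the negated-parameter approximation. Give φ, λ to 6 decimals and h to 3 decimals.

start: X=223617.1390, Y=-6093549.7541, Z=1873015.5553 m
→ Helmert⁻¹: X=223548.4576, Y=-6093389.4252, Z=1873308.5821
→ Helmert⁻¹: X=223991.6532, Y=-6093483.0665, Z=1872835.9507
→ geod (Bowring, a=6378137.000): φ=17.18225700°, λ=-87.89480000°, h=2447.0170 m

φ=17.182257°, λ=-87.894800°, h=2447.017 m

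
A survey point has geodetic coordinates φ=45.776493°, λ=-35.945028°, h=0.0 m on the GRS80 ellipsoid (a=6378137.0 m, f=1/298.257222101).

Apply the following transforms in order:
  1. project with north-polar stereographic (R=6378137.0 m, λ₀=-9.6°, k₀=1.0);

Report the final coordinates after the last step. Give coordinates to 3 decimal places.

E=-2300015.327 m, N=-4644534.451 m

start: φ=45.776493°, λ=-35.945028°, h=0.000 m
→ stereo (R=6378137.0, λ₀=-9.6°): E=-2300015.3274, N=-4644534.4505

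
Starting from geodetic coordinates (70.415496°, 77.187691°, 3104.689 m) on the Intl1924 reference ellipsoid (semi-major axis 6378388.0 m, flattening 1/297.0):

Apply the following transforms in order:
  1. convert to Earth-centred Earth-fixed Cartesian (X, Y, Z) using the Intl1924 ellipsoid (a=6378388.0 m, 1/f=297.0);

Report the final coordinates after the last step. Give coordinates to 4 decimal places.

start: φ=70.415496°, λ=77.187691°, h=3104.689 m
→ ECEF (a=6378388.000, f=1/297.0): X=475773.6802, Y=2092045.2479, Z=5989801.9351

X=475773.6802 m, Y=2092045.2479 m, Z=5989801.9351 m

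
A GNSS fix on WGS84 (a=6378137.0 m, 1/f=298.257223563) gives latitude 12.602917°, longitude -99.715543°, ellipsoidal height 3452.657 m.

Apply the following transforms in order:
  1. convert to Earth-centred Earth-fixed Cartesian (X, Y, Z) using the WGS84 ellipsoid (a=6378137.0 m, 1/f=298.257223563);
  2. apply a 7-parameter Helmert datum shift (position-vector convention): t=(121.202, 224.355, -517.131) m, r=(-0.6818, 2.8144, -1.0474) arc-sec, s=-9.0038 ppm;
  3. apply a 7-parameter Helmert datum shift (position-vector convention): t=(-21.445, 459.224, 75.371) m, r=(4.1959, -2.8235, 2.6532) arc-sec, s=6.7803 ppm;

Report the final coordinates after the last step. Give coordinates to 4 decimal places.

X=-1051005.9827 m, Y=-6138820.5988 m, Z=1382772.2493 m

start: φ=12.602917°, λ=-99.715543°, h=3452.657 m
→ ECEF (a=6378137.000, f=1/298.257223563): X=-1051155.8171, Y=-6139486.0913, Z=1383321.7260
→ Helmert 7p (PV): X=-1051037.4516, Y=-6139196.5475, Z=1382826.7760
→ Helmert 7p (PV): X=-1051005.9827, Y=-6138820.5988, Z=1382772.2493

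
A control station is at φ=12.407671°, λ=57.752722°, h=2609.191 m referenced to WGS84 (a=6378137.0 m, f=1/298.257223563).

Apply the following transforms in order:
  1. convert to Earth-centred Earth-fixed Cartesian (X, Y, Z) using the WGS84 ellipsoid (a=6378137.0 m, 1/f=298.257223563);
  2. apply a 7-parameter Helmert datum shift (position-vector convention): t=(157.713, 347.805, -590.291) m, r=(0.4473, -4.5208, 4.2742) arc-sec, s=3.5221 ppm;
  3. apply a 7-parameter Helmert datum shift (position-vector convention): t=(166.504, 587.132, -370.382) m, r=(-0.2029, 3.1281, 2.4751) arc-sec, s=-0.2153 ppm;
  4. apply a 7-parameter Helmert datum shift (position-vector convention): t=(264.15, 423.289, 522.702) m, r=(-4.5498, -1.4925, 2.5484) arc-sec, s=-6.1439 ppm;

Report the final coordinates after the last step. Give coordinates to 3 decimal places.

X=3325918.873 m, Y=5272828.128 m, Z=1361536.724 m

start: φ=12.407671°, λ=57.752722°, h=2609.191 m
→ ECEF (a=6378137.000, f=1/298.257223563): X=3325596.6252, Y=5271306.5462, Z=1362042.0871
→ Helmert 7p (PV): X=3325626.9668, Y=5271738.8765, Z=1361540.9135
→ Helmert 7p (PV): X=3325750.1443, Y=5272366.1191, Z=1361114.6179
→ Helmert 7p (PV): X=3325918.8729, Y=5272828.1279, Z=1361536.7244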